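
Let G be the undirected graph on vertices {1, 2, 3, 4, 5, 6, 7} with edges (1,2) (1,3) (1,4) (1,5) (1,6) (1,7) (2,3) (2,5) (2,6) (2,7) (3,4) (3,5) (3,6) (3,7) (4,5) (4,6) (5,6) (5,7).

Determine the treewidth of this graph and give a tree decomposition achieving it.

Treewidth 4.
One such decomposition:
Bags: B1 = {1, 2, 3, 5, 6}  B2 = {1, 2, 3, 5, 7}  B3 = {1, 3, 4, 5, 6}
Tree: B1–B2, B1–B3

The largest bag has 5 vertices, giving width 4; this decomposition certifies tw(G) ≤ 4. For the lower bound, the 5 vertices {1, 2, 3, 5, 6} are pairwise adjacent, and any tree decomposition puts a clique entirely inside one bag — forcing width ≥ 4. Combining the bounds, tw(G) = 4.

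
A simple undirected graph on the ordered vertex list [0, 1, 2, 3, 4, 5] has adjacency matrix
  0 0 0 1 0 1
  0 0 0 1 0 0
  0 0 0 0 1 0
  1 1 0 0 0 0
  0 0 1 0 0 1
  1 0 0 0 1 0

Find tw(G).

A width-1 tree decomposition is:
Bags: B1 = {2, 4}  B2 = {4, 5}  B3 = {0, 5}  B4 = {0, 3}  B5 = {1, 3}
Tree: B1–B2, B2–B3, B3–B4, B4–B5
Every bag has size at most 2, so the width is 2 − 1 = 1 and tw(G) ≤ 1. Since G has at least one edge (e.g. 2–4), it is not an edgeless graph, so tw(G) ≥ 1. Hence tw(G) = 1 exactly.

1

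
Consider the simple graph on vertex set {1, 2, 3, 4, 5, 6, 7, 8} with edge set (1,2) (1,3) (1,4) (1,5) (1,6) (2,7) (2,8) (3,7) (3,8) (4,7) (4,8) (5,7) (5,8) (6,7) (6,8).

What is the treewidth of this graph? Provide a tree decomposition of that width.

Each bag holds 4 vertices, so the decomposition has width 3, which upper-bounds the treewidth. For the lower bound: the 4 vertex sets {2,8}, {1,3}, {7}, {4} are disjoint, each induces a connected subgraph, and every pair is joined by at least one edge of G. Contracting each set to a single vertex therefore yields K_{4} as a minor, and since treewidth is minor-monotone, tw(G) ≥ tw(K_{4}) = 3. Hence tw(G) = 3 exactly.

Treewidth 3.
One optimal decomposition is:
Bags: B1 = {1, 2, 7, 8}  B2 = {1, 3, 7, 8}  B3 = {1, 4, 7, 8}  B4 = {1, 5, 7, 8}  B5 = {1, 6, 7, 8}
Tree: B1–B2, B2–B3, B3–B4, B4–B5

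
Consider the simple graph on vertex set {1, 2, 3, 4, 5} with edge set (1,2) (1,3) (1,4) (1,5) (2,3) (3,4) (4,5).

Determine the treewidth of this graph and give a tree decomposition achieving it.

The largest bag has 3 vertices, giving width 2; this decomposition certifies tw(G) ≤ 2. On the other hand G contains the 3-clique {1, 2, 3}. A clique must lie in a single bag of any decomposition, so no decomposition can have width below 2. Hence tw(G) = 2 exactly.

Treewidth 2.
One optimal decomposition is:
Bags: B1 = {1, 3, 4}  B2 = {1, 2, 3}  B3 = {1, 4, 5}
Tree: B1–B2, B1–B3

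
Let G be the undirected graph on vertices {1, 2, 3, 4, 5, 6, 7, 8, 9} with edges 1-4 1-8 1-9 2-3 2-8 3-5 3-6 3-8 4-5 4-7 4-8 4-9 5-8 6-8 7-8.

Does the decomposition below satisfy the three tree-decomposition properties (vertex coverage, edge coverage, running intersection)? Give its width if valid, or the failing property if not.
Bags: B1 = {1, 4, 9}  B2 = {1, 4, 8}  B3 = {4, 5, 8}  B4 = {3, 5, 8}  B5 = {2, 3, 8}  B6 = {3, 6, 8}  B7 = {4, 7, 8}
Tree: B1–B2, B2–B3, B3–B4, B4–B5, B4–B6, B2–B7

Yes; width 2.

Vertex coverage: the bags together contain {1, 2, 3, 4, 5, 6, 7, 8, 9}, the full vertex set. Edge coverage: each edge of G has both endpoints in at least one bag. Running intersection: for every vertex, the bags containing it form a connected subtree. All three properties hold, so this is a valid tree decomposition of width max|bag| − 1 = 2, and hence tw(G) ≤ 2.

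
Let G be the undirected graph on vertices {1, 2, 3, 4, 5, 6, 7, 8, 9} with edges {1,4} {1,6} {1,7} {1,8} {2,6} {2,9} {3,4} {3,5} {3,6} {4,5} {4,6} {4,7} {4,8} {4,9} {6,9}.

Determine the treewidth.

A width-2 tree decomposition is:
Bags: B1 = {1, 4, 8}  B2 = {1, 4, 6}  B3 = {1, 4, 7}  B4 = {4, 6, 9}  B5 = {3, 4, 6}  B6 = {2, 6, 9}  B7 = {3, 4, 5}
Tree: B1–B2, B1–B3, B2–B4, B2–B5, B4–B6, B5–B7
Each bag holds 3 vertices, so the decomposition has width 2, which upper-bounds the treewidth. Conversely, {2, 6, 9} is a clique of size 3, and the vertices of any clique must share a bag in every tree decomposition; so some bag has ≥ 3 vertices and tw(G) ≥ 2. Hence tw(G) = 2 exactly.

2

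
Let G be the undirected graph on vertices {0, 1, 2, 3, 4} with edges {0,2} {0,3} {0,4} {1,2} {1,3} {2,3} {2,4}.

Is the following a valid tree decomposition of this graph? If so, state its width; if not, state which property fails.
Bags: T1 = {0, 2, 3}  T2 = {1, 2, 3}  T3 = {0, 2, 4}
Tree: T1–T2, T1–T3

Yes; width 2.

Every vertex of G appears in some bag (union = {0, 1, 2, 3, 4}); every edge is covered by a bag; and for each vertex v the set of bags containing v is connected in the bag tree. The decomposition is therefore valid. The largest bag has 3 vertices, so the width is 2.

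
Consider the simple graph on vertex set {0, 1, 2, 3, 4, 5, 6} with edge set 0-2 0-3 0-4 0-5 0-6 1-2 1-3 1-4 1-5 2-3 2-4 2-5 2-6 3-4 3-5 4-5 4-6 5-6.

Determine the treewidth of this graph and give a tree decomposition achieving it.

The largest bag has 5 vertices, giving width 4; this decomposition certifies tw(G) ≤ 4. On the other hand G contains the 5-clique {0, 2, 3, 4, 5}. A clique must lie in a single bag of any decomposition, so no decomposition can have width below 4. Therefore the treewidth is 4.

Treewidth 4.
Bags: B1 = {1, 2, 3, 4, 5}  B2 = {0, 2, 3, 4, 5}  B3 = {0, 2, 4, 5, 6}
Tree: B1–B2, B2–B3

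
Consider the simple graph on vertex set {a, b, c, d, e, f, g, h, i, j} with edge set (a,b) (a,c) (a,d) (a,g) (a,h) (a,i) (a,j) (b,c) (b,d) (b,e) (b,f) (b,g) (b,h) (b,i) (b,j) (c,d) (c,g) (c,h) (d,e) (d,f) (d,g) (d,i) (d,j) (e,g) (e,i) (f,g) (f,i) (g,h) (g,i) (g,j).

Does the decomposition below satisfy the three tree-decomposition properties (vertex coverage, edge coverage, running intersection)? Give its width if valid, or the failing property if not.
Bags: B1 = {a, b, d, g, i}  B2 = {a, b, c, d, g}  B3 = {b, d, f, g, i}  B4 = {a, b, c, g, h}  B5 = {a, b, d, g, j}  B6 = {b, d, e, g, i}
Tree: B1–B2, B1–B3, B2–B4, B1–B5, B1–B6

Checking the three conditions: (i) the bags cover all of {a, b, c, d, e, f, g, h, i, j}; (ii) for each edge, some bag contains both endpoints; (iii) the bags containing any fixed vertex form a subtree. All hold, so the decomposition is valid with width 5 − 1 = 4.

Yes; width 4.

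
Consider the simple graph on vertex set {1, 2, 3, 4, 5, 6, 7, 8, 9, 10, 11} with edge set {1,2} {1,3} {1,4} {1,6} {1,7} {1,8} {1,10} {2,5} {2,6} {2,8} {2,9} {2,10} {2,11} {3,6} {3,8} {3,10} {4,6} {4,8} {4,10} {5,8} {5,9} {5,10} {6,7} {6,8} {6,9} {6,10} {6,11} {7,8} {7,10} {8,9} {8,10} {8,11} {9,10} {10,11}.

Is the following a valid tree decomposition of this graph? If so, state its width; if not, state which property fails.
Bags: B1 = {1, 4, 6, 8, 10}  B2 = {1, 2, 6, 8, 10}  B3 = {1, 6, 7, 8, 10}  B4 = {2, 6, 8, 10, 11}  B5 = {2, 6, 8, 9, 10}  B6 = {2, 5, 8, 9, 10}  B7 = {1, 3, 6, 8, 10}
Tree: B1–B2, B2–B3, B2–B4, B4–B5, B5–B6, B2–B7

Yes; width 4.

Every vertex of G appears in some bag (union = {1, 2, 3, 4, 5, 6, 7, 8, 9, 10, 11}); every edge is covered by a bag; and for each vertex v the set of bags containing v is connected in the bag tree. The decomposition is therefore valid. The largest bag has 5 vertices, so the width is 4.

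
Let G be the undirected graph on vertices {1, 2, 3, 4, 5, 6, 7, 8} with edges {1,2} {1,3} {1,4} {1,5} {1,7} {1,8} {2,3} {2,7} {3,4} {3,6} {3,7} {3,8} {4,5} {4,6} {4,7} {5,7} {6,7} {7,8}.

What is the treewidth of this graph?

3

A width-3 tree decomposition is:
Bags: B1 = {1, 3, 7, 8}  B2 = {1, 2, 3, 7}  B3 = {1, 3, 4, 7}  B4 = {1, 4, 5, 7}  B5 = {3, 4, 6, 7}
Tree: B1–B2, B2–B3, B3–B4, B3–B5
The largest bag has 4 vertices, giving width 3; this decomposition certifies tw(G) ≤ 3. For the lower bound, the 4 vertices {1, 3, 7, 8} are pairwise adjacent, and any tree decomposition puts a clique entirely inside one bag — forcing width ≥ 3. Combining the bounds, tw(G) = 3.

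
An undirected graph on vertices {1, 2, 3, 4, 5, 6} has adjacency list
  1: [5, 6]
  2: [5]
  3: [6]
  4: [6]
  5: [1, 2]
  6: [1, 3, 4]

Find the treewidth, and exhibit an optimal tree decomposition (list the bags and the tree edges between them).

Every bag has size at most 2, so the width is 2 − 1 = 1 and tw(G) ≤ 1. Any graph with an edge has treewidth ≥ 1, and G has the edge 5–1. Combining the bounds, tw(G) = 1.

Treewidth 1.
Bags: B1 = {1, 5}  B2 = {1, 6}  B3 = {2, 5}  B4 = {3, 6}  B5 = {4, 6}
Tree: B1–B2, B1–B3, B2–B4, B2–B5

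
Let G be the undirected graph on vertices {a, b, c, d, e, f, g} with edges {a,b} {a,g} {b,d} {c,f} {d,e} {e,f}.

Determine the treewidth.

A width-1 tree decomposition is:
Bags: B1 = {c, f}  B2 = {e, f}  B3 = {d, e}  B4 = {b, d}  B5 = {a, b}  B6 = {a, g}
Tree: B1–B2, B2–B3, B3–B4, B4–B5, B5–B6
Every bag has size at most 2, so the width is 2 − 1 = 1 and tw(G) ≤ 1. Since G has at least one edge (e.g. c–f), it is not an edgeless graph, so tw(G) ≥ 1. Therefore the treewidth is 1.

1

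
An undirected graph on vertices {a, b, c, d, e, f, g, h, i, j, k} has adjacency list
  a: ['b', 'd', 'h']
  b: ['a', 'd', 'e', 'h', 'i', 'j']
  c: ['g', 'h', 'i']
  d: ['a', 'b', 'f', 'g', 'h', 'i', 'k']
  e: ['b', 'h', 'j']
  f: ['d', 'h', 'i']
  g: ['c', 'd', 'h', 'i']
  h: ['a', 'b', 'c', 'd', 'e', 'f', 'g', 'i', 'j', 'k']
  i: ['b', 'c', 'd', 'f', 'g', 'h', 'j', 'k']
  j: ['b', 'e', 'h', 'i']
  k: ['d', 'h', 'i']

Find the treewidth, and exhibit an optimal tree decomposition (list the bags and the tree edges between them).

Every bag has size at most 4, so the width is 4 − 1 = 3 and tw(G) ≤ 3. For the lower bound, the 4 vertices {b, e, h, j} are pairwise adjacent, and any tree decomposition puts a clique entirely inside one bag — forcing width ≥ 3. Therefore the treewidth is 3.

Treewidth 3.
One optimal decomposition is:
Bags: B1 = {b, h, i, j}  B2 = {b, d, h, i}  B3 = {b, e, h, j}  B4 = {d, h, i, k}  B5 = {d, f, h, i}  B6 = {d, g, h, i}  B7 = {c, g, h, i}  B8 = {a, b, d, h}
Tree: B1–B2, B1–B3, B2–B4, B4–B5, B4–B6, B6–B7, B2–B8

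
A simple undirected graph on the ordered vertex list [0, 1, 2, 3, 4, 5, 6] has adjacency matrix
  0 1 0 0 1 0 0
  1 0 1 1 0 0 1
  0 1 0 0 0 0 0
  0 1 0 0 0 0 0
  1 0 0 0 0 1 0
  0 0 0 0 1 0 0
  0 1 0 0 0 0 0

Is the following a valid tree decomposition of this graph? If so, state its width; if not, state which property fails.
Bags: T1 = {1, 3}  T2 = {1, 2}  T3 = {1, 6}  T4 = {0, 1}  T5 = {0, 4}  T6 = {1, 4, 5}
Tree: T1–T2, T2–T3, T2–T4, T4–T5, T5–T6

No — bags containing vertex 1 are not connected in the tree.

A tree decomposition must satisfy three properties: every vertex lies in some bag; for every edge, both endpoints lie together in some bag; and for every vertex, the bags containing it form a connected subtree. Here bags containing vertex 1 are not connected in the tree, so the decomposition is invalid.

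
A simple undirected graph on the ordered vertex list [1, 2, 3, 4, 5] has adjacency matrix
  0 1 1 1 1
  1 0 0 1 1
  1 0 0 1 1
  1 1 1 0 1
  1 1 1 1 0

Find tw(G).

A width-3 tree decomposition is:
Bags: B1 = {1, 2, 4, 5}  B2 = {1, 3, 4, 5}
Tree: B1–B2
Each bag holds 4 vertices, so the decomposition has width 3, which upper-bounds the treewidth. On the other hand G contains the 4-clique {1, 2, 4, 5}. A clique must lie in a single bag of any decomposition, so no decomposition can have width below 3. Therefore the treewidth is 3.

3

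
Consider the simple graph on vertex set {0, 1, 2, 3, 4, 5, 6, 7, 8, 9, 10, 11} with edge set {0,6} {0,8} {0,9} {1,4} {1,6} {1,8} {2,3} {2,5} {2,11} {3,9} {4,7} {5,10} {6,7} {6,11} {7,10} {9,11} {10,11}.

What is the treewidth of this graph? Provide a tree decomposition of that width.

Treewidth 3.
Bags: B1 = {0, 1, 4, 8}  B2 = {0, 1, 4, 6}  B3 = {0, 4, 6, 7}  B4 = {0, 6, 7, 9}  B5 = {6, 7, 9, 11}  B6 = {7, 9, 10, 11}  B7 = {3, 9, 10, 11}  B8 = {2, 3, 10, 11}  B9 = {2, 3, 5, 10}
Tree: B1–B2, B2–B3, B3–B4, B4–B5, B5–B6, B6–B7, B7–B8, B8–B9

The largest bag has 4 vertices, giving width 3; this decomposition certifies tw(G) ≤ 3. For the lower bound: the 4 vertex sets {1,4,8}, {0}, {6}, {7,9,10,11} are disjoint, each induces a connected subgraph, and every pair is joined by at least one edge of G. Contracting each set to a single vertex therefore yields K_{4} as a minor, and since treewidth is minor-monotone, tw(G) ≥ tw(K_{4}) = 3. Combining the bounds, tw(G) = 3.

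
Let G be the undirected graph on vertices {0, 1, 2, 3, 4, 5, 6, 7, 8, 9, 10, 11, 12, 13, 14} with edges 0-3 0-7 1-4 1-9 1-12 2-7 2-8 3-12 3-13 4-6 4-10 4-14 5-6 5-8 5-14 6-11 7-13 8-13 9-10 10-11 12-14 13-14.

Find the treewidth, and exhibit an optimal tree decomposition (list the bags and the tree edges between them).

Each bag holds 4 vertices, so the decomposition has width 3, which upper-bounds the treewidth. For the lower bound: the 4 vertex sets {9,10,11}, {6}, {4}, {1,5,12,14} are disjoint, each induces a connected subgraph, and every pair is joined by at least one edge of G. Contracting each set to a single vertex therefore yields K_{4} as a minor, and since treewidth is minor-monotone, tw(G) ≥ tw(K_{4}) = 3. The upper and lower bounds meet at 3, so that is the treewidth.

Treewidth 3.
Bags: B1 = {6, 9, 10, 11}  B2 = {4, 6, 9, 10}  B3 = {1, 4, 6, 9}  B4 = {1, 4, 5, 6}  B5 = {1, 4, 5, 14}  B6 = {1, 5, 12, 14}  B7 = {5, 8, 12, 14}  B8 = {8, 12, 13, 14}  B9 = {3, 8, 12, 13}  B10 = {2, 3, 8, 13}  B11 = {2, 3, 7, 13}  B12 = {0, 2, 3, 7}
Tree: B1–B2, B2–B3, B3–B4, B4–B5, B5–B6, B6–B7, B7–B8, B8–B9, B9–B10, B10–B11, B11–B12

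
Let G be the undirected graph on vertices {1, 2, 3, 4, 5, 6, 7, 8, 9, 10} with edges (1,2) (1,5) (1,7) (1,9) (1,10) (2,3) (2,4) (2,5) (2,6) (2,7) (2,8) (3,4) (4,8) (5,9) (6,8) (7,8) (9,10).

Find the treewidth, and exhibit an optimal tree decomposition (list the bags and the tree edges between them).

Every bag has size at most 3, so the width is 3 − 1 = 2 and tw(G) ≤ 2. Conversely, {1, 9, 10} is a clique of size 3, and the vertices of any clique must share a bag in every tree decomposition; so some bag has ≥ 3 vertices and tw(G) ≥ 2. Hence tw(G) = 2 exactly.

Treewidth 2.
One such decomposition:
Bags: B1 = {2, 7, 8}  B2 = {1, 2, 7}  B3 = {2, 4, 8}  B4 = {1, 2, 5}  B5 = {2, 6, 8}  B6 = {2, 3, 4}  B7 = {1, 5, 9}  B8 = {1, 9, 10}
Tree: B1–B2, B1–B3, B2–B4, B3–B5, B3–B6, B4–B7, B7–B8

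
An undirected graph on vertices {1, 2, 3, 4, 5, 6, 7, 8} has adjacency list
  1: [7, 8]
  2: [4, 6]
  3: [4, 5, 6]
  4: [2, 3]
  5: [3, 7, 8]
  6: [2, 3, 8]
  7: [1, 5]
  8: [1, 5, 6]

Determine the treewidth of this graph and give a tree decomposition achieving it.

Every bag has size at most 3, so the width is 3 − 1 = 2 and tw(G) ≤ 2. Since 4–2–6–3–4 is a cycle in G, G is not acyclic. Forests are exactly the graphs of treewidth ≤ 1, so tw(G) ≥ 2. Combining the bounds, tw(G) = 2.

Treewidth 2.
One such decomposition:
Bags: B1 = {2, 3, 4}  B2 = {2, 3, 6}  B3 = {3, 5, 6}  B4 = {5, 6, 8}  B5 = {5, 7, 8}  B6 = {1, 7, 8}
Tree: B1–B2, B2–B3, B3–B4, B4–B5, B5–B6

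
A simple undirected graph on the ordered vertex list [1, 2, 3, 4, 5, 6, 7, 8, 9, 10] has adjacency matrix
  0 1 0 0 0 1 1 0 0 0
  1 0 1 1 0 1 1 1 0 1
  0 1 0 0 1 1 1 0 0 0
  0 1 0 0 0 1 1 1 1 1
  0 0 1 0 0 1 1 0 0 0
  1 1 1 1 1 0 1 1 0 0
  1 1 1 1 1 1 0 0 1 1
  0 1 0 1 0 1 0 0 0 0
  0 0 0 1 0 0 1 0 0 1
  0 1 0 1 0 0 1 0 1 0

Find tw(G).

3

A width-3 tree decomposition is:
Bags: B1 = {2, 4, 6, 7}  B2 = {2, 3, 6, 7}  B3 = {2, 4, 6, 8}  B4 = {3, 5, 6, 7}  B5 = {1, 2, 6, 7}  B6 = {2, 4, 7, 10}  B7 = {4, 7, 9, 10}
Tree: B1–B2, B1–B3, B2–B4, B1–B5, B1–B6, B6–B7
Every bag has size at most 4, so the width is 4 − 1 = 3 and tw(G) ≤ 3. Conversely, {2, 4, 6, 8} is a clique of size 4, and the vertices of any clique must share a bag in every tree decomposition; so some bag has ≥ 4 vertices and tw(G) ≥ 3. Therefore the treewidth is 3.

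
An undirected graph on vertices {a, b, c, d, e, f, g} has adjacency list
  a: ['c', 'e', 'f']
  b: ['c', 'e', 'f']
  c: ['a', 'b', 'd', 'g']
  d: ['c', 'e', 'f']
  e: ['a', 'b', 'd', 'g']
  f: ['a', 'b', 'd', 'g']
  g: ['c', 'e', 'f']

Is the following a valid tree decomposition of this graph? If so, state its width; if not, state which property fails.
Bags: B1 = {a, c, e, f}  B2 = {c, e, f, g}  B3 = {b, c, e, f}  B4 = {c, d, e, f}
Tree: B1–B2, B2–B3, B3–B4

Yes; width 3.

Checking the three conditions: (i) the bags cover all of {a, b, c, d, e, f, g}; (ii) for each edge, some bag contains both endpoints; (iii) the bags containing any fixed vertex form a subtree. All hold, so the decomposition is valid with width 4 − 1 = 3.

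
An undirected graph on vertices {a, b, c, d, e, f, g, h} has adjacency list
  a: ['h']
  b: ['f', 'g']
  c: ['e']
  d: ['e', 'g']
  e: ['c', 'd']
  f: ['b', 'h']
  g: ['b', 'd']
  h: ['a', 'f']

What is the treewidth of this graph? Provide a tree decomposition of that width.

Every bag has size at most 2, so the width is 2 − 1 = 1 and tw(G) ≤ 1. Since G has at least one edge (e.g. c–e), it is not an edgeless graph, so tw(G) ≥ 1. The upper and lower bounds meet at 1, so that is the treewidth.

Treewidth 1.
Bags: B1 = {c, e}  B2 = {d, e}  B3 = {d, g}  B4 = {b, g}  B5 = {b, f}  B6 = {f, h}  B7 = {a, h}
Tree: B1–B2, B2–B3, B3–B4, B4–B5, B5–B6, B6–B7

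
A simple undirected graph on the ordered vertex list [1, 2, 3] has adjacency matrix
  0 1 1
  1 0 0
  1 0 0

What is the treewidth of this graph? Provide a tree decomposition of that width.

Treewidth 1.
Bags: B1 = {1, 2}  B2 = {1, 3}
Tree: B1–B2

The largest bag has 2 vertices, giving width 1; this decomposition certifies tw(G) ≤ 1. Any graph with an edge has treewidth ≥ 1, and G has the edge 1–2. Combining the bounds, tw(G) = 1.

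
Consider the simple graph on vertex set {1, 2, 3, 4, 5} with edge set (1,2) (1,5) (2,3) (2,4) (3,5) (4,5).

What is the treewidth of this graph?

2

A width-2 tree decomposition is:
Bags: B1 = {1, 2, 5}  B2 = {2, 4, 5}  B3 = {2, 3, 5}
Tree: B1–B2, B2–B3
Each bag holds 3 vertices, so the decomposition has width 2, which upper-bounds the treewidth. The edges 5–1–2–4–5 form a cycle, so G is not a tree and its treewidth is at least 2. Therefore the treewidth is 2.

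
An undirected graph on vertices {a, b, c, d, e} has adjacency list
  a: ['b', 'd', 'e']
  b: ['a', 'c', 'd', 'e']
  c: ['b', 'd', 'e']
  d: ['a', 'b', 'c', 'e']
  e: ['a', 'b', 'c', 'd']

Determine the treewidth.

3

A width-3 tree decomposition is:
Bags: B1 = {a, b, d, e}  B2 = {b, c, d, e}
Tree: B1–B2
The largest bag has 4 vertices, giving width 3; this decomposition certifies tw(G) ≤ 3. On the other hand G contains the 4-clique {b, c, d, e}. A clique must lie in a single bag of any decomposition, so no decomposition can have width below 3. Hence tw(G) = 3 exactly.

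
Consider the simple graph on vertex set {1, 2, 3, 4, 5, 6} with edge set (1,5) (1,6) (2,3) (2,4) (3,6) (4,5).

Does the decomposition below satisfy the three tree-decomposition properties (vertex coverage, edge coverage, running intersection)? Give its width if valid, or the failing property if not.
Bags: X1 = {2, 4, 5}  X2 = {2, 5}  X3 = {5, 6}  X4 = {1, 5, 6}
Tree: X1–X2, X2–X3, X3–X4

A tree decomposition must satisfy three properties: every vertex lies in some bag; for every edge, both endpoints lie together in some bag; and for every vertex, the bags containing it form a connected subtree. Here vertex 3 appears in no bag, so the decomposition is invalid.

No — vertex 3 appears in no bag.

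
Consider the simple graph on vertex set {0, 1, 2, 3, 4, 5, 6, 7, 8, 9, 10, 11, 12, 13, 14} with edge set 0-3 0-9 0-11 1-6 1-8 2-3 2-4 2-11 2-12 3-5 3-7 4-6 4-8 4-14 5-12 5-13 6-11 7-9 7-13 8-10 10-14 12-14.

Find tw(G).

A width-3 tree decomposition is:
Bags: B1 = {1, 8, 10, 14}  B2 = {1, 4, 8, 14}  B3 = {1, 4, 6, 14}  B4 = {4, 6, 12, 14}  B5 = {2, 4, 6, 12}  B6 = {2, 6, 11, 12}  B7 = {2, 5, 11, 12}  B8 = {2, 3, 5, 11}  B9 = {0, 3, 5, 11}  B10 = {0, 3, 5, 13}  B11 = {0, 3, 7, 13}  B12 = {0, 7, 9, 13}
Tree: B1–B2, B2–B3, B3–B4, B4–B5, B5–B6, B6–B7, B7–B8, B8–B9, B9–B10, B10–B11, B11–B12
The largest bag has 4 vertices, giving width 3; this decomposition certifies tw(G) ≤ 3. For the lower bound: the 4 vertex sets {1,8,10}, {14}, {4}, {2,6,11,12} are disjoint, each induces a connected subgraph, and every pair is joined by at least one edge of G. Contracting each set to a single vertex therefore yields K_{4} as a minor, and since treewidth is minor-monotone, tw(G) ≥ tw(K_{4}) = 3. Combining the bounds, tw(G) = 3.

3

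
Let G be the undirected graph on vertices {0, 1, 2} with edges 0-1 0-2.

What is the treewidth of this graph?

A width-1 tree decomposition is:
Bags: B1 = {0, 1}  B2 = {0, 2}
Tree: B1–B2
Every bag has size at most 2, so the width is 2 − 1 = 1 and tw(G) ≤ 1. Since G has at least one edge (e.g. 0–1), it is not an edgeless graph, so tw(G) ≥ 1. Combining the bounds, tw(G) = 1.

1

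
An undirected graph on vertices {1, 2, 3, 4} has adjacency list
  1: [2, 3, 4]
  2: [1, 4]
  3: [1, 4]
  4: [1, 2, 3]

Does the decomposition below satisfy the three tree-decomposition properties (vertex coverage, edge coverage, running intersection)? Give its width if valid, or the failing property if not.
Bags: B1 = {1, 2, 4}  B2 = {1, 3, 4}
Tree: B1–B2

Vertex coverage: the bags together contain {1, 2, 3, 4}, the full vertex set. Edge coverage: each edge of G has both endpoints in at least one bag. Running intersection: for every vertex, the bags containing it form a connected subtree. All three properties hold, so this is a valid tree decomposition of width max|bag| − 1 = 2, and hence tw(G) ≤ 2.

Yes; width 2.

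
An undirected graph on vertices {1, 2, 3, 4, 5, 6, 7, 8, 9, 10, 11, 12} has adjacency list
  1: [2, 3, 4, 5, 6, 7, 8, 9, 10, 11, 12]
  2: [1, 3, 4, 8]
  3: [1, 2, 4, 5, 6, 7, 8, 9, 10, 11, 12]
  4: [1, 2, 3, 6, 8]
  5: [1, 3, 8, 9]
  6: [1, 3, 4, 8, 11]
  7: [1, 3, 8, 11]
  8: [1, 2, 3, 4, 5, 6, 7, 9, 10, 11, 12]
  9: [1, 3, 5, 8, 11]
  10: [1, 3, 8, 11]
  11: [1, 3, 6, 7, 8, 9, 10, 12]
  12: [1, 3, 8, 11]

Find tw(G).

A width-4 tree decomposition is:
Bags: B1 = {1, 3, 8, 9, 11}  B2 = {1, 3, 8, 11, 12}  B3 = {1, 3, 6, 8, 11}  B4 = {1, 3, 5, 8, 9}  B5 = {1, 3, 8, 10, 11}  B6 = {1, 3, 4, 6, 8}  B7 = {1, 3, 7, 8, 11}  B8 = {1, 2, 3, 4, 8}
Tree: B1–B2, B2–B3, B1–B4, B3–B5, B3–B6, B5–B7, B6–B8
Every bag has size at most 5, so the width is 5 − 1 = 4 and tw(G) ≤ 4. For the lower bound, the 5 vertices {1, 2, 3, 4, 8} are pairwise adjacent, and any tree decomposition puts a clique entirely inside one bag — forcing width ≥ 4. Combining the bounds, tw(G) = 4.

4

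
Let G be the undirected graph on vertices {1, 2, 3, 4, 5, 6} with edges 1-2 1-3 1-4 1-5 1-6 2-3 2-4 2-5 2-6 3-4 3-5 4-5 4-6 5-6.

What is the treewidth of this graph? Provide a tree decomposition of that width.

The largest bag has 5 vertices, giving width 4; this decomposition certifies tw(G) ≤ 4. For the lower bound, the 5 vertices {1, 2, 3, 4, 5} are pairwise adjacent, and any tree decomposition puts a clique entirely inside one bag — forcing width ≥ 4. Hence tw(G) = 4 exactly.

Treewidth 4.
One such decomposition:
Bags: B1 = {1, 2, 3, 4, 5}  B2 = {1, 2, 4, 5, 6}
Tree: B1–B2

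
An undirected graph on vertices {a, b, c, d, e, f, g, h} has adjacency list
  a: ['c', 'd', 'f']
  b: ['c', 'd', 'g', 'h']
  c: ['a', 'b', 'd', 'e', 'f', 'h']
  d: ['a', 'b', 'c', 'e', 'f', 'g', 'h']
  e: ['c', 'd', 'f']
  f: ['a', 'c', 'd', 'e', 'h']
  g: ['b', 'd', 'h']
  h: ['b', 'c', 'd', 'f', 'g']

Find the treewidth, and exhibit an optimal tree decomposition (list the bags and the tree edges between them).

Every bag has size at most 4, so the width is 4 − 1 = 3 and tw(G) ≤ 3. On the other hand G contains the 4-clique {b, d, g, h}. A clique must lie in a single bag of any decomposition, so no decomposition can have width below 3. Therefore the treewidth is 3.

Treewidth 3.
One optimal decomposition is:
Bags: B1 = {c, d, f, h}  B2 = {b, c, d, h}  B3 = {a, c, d, f}  B4 = {b, d, g, h}  B5 = {c, d, e, f}
Tree: B1–B2, B1–B3, B2–B4, B3–B5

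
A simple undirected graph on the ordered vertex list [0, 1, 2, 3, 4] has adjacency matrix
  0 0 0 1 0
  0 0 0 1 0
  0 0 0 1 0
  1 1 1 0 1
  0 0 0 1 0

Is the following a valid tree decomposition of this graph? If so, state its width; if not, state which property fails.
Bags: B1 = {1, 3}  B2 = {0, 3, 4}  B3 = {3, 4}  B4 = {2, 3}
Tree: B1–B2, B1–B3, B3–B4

No — bags containing vertex 4 are not connected in the tree.

A tree decomposition must satisfy three properties: every vertex lies in some bag; for every edge, both endpoints lie together in some bag; and for every vertex, the bags containing it form a connected subtree. Here bags containing vertex 4 are not connected in the tree, so the decomposition is invalid.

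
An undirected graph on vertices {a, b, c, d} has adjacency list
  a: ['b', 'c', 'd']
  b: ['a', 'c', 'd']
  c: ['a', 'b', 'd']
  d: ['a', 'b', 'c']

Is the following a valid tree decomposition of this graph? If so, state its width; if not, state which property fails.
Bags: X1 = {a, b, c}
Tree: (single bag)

No — vertex d appears in no bag.

A tree decomposition must satisfy three properties: every vertex lies in some bag; for every edge, both endpoints lie together in some bag; and for every vertex, the bags containing it form a connected subtree. Here vertex d appears in no bag, so the decomposition is invalid.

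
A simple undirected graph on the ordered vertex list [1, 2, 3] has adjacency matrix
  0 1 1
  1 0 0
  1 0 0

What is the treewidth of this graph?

1

A width-1 tree decomposition is:
Bags: B1 = {1, 2}  B2 = {1, 3}
Tree: B1–B2
Each bag holds 2 vertices, so the decomposition has width 1, which upper-bounds the treewidth. G has an edge, so its treewidth is at least 1. The upper and lower bounds meet at 1, so that is the treewidth.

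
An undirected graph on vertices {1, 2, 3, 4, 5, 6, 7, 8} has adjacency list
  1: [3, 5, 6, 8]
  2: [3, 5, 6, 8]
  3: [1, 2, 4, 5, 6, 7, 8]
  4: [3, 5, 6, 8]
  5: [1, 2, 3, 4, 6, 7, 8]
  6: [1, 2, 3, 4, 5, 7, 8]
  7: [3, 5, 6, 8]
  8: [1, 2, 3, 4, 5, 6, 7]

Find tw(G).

A width-4 tree decomposition is:
Bags: B1 = {2, 3, 5, 6, 8}  B2 = {1, 3, 5, 6, 8}  B3 = {3, 5, 6, 7, 8}  B4 = {3, 4, 5, 6, 8}
Tree: B1–B2, B1–B3, B1–B4
Each bag holds 5 vertices, so the decomposition has width 4, which upper-bounds the treewidth. For the lower bound, the 5 vertices {1, 3, 5, 6, 8} are pairwise adjacent, and any tree decomposition puts a clique entirely inside one bag — forcing width ≥ 4. Therefore the treewidth is 4.

4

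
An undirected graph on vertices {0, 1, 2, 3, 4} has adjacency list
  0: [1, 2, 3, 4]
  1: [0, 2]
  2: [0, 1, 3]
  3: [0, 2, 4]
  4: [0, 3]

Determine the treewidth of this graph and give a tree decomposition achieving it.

Treewidth 2.
One optimal decomposition is:
Bags: B1 = {0, 2, 3}  B2 = {0, 1, 2}  B3 = {0, 3, 4}
Tree: B1–B2, B1–B3

Each bag holds 3 vertices, so the decomposition has width 2, which upper-bounds the treewidth. On the other hand G contains the 3-clique {0, 1, 2}. A clique must lie in a single bag of any decomposition, so no decomposition can have width below 2. The upper and lower bounds meet at 2, so that is the treewidth.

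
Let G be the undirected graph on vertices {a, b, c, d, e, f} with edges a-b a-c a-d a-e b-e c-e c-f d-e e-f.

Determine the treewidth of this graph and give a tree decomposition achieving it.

Each bag holds 3 vertices, so the decomposition has width 2, which upper-bounds the treewidth. Conversely, {a, d, e} is a clique of size 3, and the vertices of any clique must share a bag in every tree decomposition; so some bag has ≥ 3 vertices and tw(G) ≥ 2. Combining the bounds, tw(G) = 2.

Treewidth 2.
Bags: B1 = {c, e, f}  B2 = {a, c, e}  B3 = {a, b, e}  B4 = {a, d, e}
Tree: B1–B2, B2–B3, B3–B4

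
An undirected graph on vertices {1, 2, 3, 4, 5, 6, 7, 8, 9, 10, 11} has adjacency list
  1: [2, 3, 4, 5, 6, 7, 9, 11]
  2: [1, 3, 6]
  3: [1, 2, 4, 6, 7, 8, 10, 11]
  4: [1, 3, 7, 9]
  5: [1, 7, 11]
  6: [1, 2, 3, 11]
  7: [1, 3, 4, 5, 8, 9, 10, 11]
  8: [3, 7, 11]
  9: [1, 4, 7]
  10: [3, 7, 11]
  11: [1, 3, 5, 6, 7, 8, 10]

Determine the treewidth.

A width-3 tree decomposition is:
Bags: B1 = {1, 5, 7, 11}  B2 = {1, 3, 7, 11}  B3 = {1, 3, 4, 7}  B4 = {3, 7, 8, 11}  B5 = {1, 4, 7, 9}  B6 = {1, 3, 6, 11}  B7 = {1, 2, 3, 6}  B8 = {3, 7, 10, 11}
Tree: B1–B2, B2–B3, B2–B4, B3–B5, B2–B6, B6–B7, B2–B8
Every bag has size at most 4, so the width is 4 − 1 = 3 and tw(G) ≤ 3. On the other hand G contains the 4-clique {3, 7, 8, 11}. A clique must lie in a single bag of any decomposition, so no decomposition can have width below 3. Therefore the treewidth is 3.

3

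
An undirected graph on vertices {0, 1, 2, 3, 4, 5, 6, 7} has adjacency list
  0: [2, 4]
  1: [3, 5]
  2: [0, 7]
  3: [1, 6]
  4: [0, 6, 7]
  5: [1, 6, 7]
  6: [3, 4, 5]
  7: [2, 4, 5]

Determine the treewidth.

2

A width-2 tree decomposition is:
Bags: B1 = {0, 2, 4}  B2 = {2, 4, 7}  B3 = {4, 6, 7}  B4 = {5, 6, 7}  B5 = {3, 5, 6}  B6 = {1, 3, 5}
Tree: B1–B2, B2–B3, B3–B4, B4–B5, B5–B6
Each bag holds 3 vertices, so the decomposition has width 2, which upper-bounds the treewidth. The edges 0–2–7–4–0 form a cycle, so G is not a tree and its treewidth is at least 2. The upper and lower bounds meet at 2, so that is the treewidth.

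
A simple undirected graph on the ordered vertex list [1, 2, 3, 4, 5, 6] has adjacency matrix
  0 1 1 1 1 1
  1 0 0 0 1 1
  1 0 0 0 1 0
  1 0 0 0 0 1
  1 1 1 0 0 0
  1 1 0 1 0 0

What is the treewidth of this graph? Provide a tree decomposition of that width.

Treewidth 2.
One such decomposition:
Bags: B1 = {1, 2, 6}  B2 = {1, 2, 5}  B3 = {1, 4, 6}  B4 = {1, 3, 5}
Tree: B1–B2, B1–B3, B2–B4

Every bag has size at most 3, so the width is 3 − 1 = 2 and tw(G) ≤ 2. On the other hand G contains the 3-clique {1, 2, 5}. A clique must lie in a single bag of any decomposition, so no decomposition can have width below 2. The upper and lower bounds meet at 2, so that is the treewidth.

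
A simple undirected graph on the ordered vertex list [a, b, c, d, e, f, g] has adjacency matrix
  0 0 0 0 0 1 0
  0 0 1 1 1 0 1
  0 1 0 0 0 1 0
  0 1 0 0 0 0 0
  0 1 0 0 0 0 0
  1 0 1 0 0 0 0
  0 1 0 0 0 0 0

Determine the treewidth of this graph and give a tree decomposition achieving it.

Treewidth 1.
Bags: B1 = {b, d}  B2 = {b, g}  B3 = {b, c}  B4 = {c, f}  B5 = {a, f}  B6 = {b, e}
Tree: B1–B2, B2–B3, B3–B4, B4–B5, B3–B6

The largest bag has 2 vertices, giving width 1; this decomposition certifies tw(G) ≤ 1. Any graph with an edge has treewidth ≥ 1, and G has the edge b–d. Therefore the treewidth is 1.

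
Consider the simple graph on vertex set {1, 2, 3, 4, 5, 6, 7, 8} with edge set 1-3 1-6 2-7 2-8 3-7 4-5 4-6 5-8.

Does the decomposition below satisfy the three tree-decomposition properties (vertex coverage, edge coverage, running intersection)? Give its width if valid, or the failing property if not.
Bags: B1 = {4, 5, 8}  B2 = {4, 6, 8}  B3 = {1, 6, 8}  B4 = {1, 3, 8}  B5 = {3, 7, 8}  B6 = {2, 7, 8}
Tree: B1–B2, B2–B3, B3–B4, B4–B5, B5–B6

Checking the three conditions: (i) the bags cover all of {1, 2, 3, 4, 5, 6, 7, 8}; (ii) for each edge, some bag contains both endpoints; (iii) the bags containing any fixed vertex form a subtree. All hold, so the decomposition is valid with width 3 − 1 = 2.

Yes; width 2.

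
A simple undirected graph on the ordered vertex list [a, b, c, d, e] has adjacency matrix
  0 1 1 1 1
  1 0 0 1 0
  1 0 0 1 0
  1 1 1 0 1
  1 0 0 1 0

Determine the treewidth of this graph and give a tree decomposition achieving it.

Every bag has size at most 3, so the width is 3 − 1 = 2 and tw(G) ≤ 2. For the lower bound, the 3 vertices {a, d, e} are pairwise adjacent, and any tree decomposition puts a clique entirely inside one bag — forcing width ≥ 2. The upper and lower bounds meet at 2, so that is the treewidth.

Treewidth 2.
One such decomposition:
Bags: B1 = {a, b, d}  B2 = {a, c, d}  B3 = {a, d, e}
Tree: B1–B2, B2–B3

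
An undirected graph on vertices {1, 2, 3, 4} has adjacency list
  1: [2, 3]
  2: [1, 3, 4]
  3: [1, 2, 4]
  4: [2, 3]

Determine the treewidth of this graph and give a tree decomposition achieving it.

Each bag holds 3 vertices, so the decomposition has width 2, which upper-bounds the treewidth. Conversely, {1, 2, 3} is a clique of size 3, and the vertices of any clique must share a bag in every tree decomposition; so some bag has ≥ 3 vertices and tw(G) ≥ 2. Combining the bounds, tw(G) = 2.

Treewidth 2.
One optimal decomposition is:
Bags: B1 = {2, 3, 4}  B2 = {1, 2, 3}
Tree: B1–B2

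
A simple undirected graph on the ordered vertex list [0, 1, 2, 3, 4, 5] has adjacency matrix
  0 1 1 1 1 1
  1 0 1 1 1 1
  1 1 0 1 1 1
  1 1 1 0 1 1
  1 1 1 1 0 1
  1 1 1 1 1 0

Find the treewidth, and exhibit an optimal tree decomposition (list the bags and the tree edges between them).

Treewidth 5.
One such decomposition:
Bags: B1 = {0, 1, 2, 3, 4, 5}
Tree: (single bag)

With just one bag of size 6, the width is 6 − 1 = 5, so tw(G) ≤ 5. On the other hand G contains the 6-clique {0, 1, 2, 3, 4, 5}. A clique must lie in a single bag of any decomposition, so no decomposition can have width below 5. Hence tw(G) = 5 exactly.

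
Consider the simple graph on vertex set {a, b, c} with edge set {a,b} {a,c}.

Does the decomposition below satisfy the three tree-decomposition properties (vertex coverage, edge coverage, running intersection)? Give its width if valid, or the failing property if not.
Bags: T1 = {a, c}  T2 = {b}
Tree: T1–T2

A tree decomposition must satisfy three properties: every vertex lies in some bag; for every edge, both endpoints lie together in some bag; and for every vertex, the bags containing it form a connected subtree. Here edge (a,b) lies in no bag, so the decomposition is invalid.

No — edge (a,b) lies in no bag.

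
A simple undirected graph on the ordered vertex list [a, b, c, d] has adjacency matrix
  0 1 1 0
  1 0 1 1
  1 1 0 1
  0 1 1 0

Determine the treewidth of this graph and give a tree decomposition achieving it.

The largest bag has 3 vertices, giving width 2; this decomposition certifies tw(G) ≤ 2. Conversely, {b, c, d} is a clique of size 3, and the vertices of any clique must share a bag in every tree decomposition; so some bag has ≥ 3 vertices and tw(G) ≥ 2. Therefore the treewidth is 2.

Treewidth 2.
One optimal decomposition is:
Bags: B1 = {a, b, c}  B2 = {b, c, d}
Tree: B1–B2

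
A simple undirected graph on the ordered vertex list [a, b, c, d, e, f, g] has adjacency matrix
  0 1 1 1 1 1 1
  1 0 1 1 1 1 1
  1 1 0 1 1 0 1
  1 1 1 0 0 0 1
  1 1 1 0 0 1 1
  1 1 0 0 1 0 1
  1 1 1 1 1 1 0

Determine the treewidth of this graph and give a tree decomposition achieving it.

Every bag has size at most 5, so the width is 5 − 1 = 4 and tw(G) ≤ 4. For the lower bound, the 5 vertices {a, b, c, d, g} are pairwise adjacent, and any tree decomposition puts a clique entirely inside one bag — forcing width ≥ 4. Combining the bounds, tw(G) = 4.

Treewidth 4.
One optimal decomposition is:
Bags: B1 = {a, b, c, e, g}  B2 = {a, b, e, f, g}  B3 = {a, b, c, d, g}
Tree: B1–B2, B1–B3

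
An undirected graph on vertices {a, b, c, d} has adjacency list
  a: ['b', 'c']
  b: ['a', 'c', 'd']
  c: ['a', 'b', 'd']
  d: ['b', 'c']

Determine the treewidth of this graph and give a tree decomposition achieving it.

Treewidth 2.
One optimal decomposition is:
Bags: B1 = {a, b, c}  B2 = {b, c, d}
Tree: B1–B2

The largest bag has 3 vertices, giving width 2; this decomposition certifies tw(G) ≤ 2. For the lower bound, the 3 vertices {b, c, d} are pairwise adjacent, and any tree decomposition puts a clique entirely inside one bag — forcing width ≥ 2. Therefore the treewidth is 2.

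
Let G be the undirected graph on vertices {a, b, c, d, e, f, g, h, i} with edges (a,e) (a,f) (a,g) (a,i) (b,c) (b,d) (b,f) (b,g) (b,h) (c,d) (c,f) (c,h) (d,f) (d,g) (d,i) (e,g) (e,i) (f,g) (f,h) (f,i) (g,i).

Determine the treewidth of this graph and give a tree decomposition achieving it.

Treewidth 3.
One such decomposition:
Bags: B1 = {b, c, d, f}  B2 = {b, d, f, g}  B3 = {d, f, g, i}  B4 = {a, f, g, i}  B5 = {b, c, f, h}  B6 = {a, e, g, i}
Tree: B1–B2, B2–B3, B3–B4, B1–B5, B4–B6

The largest bag has 4 vertices, giving width 3; this decomposition certifies tw(G) ≤ 3. On the other hand G contains the 4-clique {a, e, g, i}. A clique must lie in a single bag of any decomposition, so no decomposition can have width below 3. The upper and lower bounds meet at 3, so that is the treewidth.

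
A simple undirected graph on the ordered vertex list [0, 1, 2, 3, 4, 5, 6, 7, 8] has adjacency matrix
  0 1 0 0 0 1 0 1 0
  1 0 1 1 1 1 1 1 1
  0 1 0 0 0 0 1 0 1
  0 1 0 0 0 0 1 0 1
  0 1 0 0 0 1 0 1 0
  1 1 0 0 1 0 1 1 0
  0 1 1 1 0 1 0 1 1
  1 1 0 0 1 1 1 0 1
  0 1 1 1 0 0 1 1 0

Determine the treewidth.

A width-3 tree decomposition is:
Bags: B1 = {1, 4, 5, 7}  B2 = {1, 5, 6, 7}  B3 = {1, 6, 7, 8}  B4 = {1, 3, 6, 8}  B5 = {1, 2, 6, 8}  B6 = {0, 1, 5, 7}
Tree: B1–B2, B2–B3, B3–B4, B4–B5, B1–B6
The largest bag has 4 vertices, giving width 3; this decomposition certifies tw(G) ≤ 3. On the other hand G contains the 4-clique {0, 1, 5, 7}. A clique must lie in a single bag of any decomposition, so no decomposition can have width below 3. Combining the bounds, tw(G) = 3.

3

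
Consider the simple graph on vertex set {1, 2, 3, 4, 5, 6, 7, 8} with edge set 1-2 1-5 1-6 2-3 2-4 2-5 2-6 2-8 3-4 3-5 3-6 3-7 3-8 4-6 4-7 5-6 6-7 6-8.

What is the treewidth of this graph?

3

A width-3 tree decomposition is:
Bags: B1 = {2, 3, 5, 6}  B2 = {1, 2, 5, 6}  B3 = {2, 3, 4, 6}  B4 = {2, 3, 6, 8}  B5 = {3, 4, 6, 7}
Tree: B1–B2, B1–B3, B3–B4, B3–B5
Every bag has size at most 4, so the width is 4 − 1 = 3 and tw(G) ≤ 3. For the lower bound, the 4 vertices {1, 2, 5, 6} are pairwise adjacent, and any tree decomposition puts a clique entirely inside one bag — forcing width ≥ 3. Combining the bounds, tw(G) = 3.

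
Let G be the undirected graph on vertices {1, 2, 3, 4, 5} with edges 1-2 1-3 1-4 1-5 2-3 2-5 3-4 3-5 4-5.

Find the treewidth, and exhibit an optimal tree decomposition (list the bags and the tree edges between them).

Treewidth 3.
Bags: B1 = {1, 2, 3, 5}  B2 = {1, 3, 4, 5}
Tree: B1–B2

Every bag has size at most 4, so the width is 4 − 1 = 3 and tw(G) ≤ 3. Conversely, {1, 2, 3, 5} is a clique of size 4, and the vertices of any clique must share a bag in every tree decomposition; so some bag has ≥ 4 vertices and tw(G) ≥ 3. Combining the bounds, tw(G) = 3.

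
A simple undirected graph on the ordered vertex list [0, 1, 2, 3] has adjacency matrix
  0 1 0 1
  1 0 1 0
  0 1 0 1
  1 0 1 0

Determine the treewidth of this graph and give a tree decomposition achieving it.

Treewidth 2.
Bags: B1 = {0, 2, 3}  B2 = {0, 1, 2}
Tree: B1–B2

Every bag has size at most 3, so the width is 3 − 1 = 2 and tw(G) ≤ 2. Since 0–3–2–1–0 is a cycle in G, G is not acyclic. Forests are exactly the graphs of treewidth ≤ 1, so tw(G) ≥ 2. Therefore the treewidth is 2.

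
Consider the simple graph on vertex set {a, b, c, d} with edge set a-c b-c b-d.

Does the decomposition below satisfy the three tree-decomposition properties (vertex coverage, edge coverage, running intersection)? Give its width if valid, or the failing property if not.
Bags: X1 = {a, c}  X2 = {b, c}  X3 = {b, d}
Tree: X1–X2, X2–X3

Yes; width 1.

Checking the three conditions: (i) the bags cover all of {a, b, c, d}; (ii) for each edge, some bag contains both endpoints; (iii) the bags containing any fixed vertex form a subtree. All hold, so the decomposition is valid with width 2 − 1 = 1.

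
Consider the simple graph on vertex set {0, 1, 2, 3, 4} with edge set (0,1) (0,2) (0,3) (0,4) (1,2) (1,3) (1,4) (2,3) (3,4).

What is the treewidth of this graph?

3

A width-3 tree decomposition is:
Bags: B1 = {0, 1, 3, 4}  B2 = {0, 1, 2, 3}
Tree: B1–B2
Each bag holds 4 vertices, so the decomposition has width 3, which upper-bounds the treewidth. For the lower bound, the 4 vertices {0, 1, 2, 3} are pairwise adjacent, and any tree decomposition puts a clique entirely inside one bag — forcing width ≥ 3. The upper and lower bounds meet at 3, so that is the treewidth.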